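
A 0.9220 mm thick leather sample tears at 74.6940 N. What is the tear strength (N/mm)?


Formula: Tear strength = force / thickness
Substituting: Tear strength = 74.6940 / 0.9220
Result: 81.0130 N/mm


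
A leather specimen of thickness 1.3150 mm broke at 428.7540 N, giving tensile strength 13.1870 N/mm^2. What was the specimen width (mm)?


Formula: w = F / (TS * t)
Substituting: w = 428.7540 / (13.1870 * 1.3150)
Result: 24.7250 mm


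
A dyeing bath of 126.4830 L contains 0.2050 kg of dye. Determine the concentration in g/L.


Formula: Conc = dye_mass(kg) / volume(L) * 1000
Substituting: Conc = 0.2050 / 126.4830 * 1000
Result: 1.6208 g/L


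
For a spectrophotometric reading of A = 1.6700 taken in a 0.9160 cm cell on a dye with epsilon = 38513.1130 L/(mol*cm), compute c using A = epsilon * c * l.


Formula: c = A / (epsilon * l)
Substituting: c = 1.6700 / (38513.1130 * 0.9160)
Result: 4.7338e-05 mol/L


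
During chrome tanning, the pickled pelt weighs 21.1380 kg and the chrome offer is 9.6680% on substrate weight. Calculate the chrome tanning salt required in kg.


Formula: Chrome = substrate * pct / 100
Substituting: Chrome = 21.1380 * 9.6680 / 100
Result: 2.0436 kg


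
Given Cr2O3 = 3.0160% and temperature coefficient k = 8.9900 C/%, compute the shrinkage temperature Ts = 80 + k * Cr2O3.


Formula: Ts = 80 + k * Cr2O3
Substituting: Ts = 80 + 8.9900 * 3.0160
Result: 107.1138 C


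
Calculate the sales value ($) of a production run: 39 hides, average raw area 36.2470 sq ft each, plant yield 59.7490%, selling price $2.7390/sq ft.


Raw_total = N * avg_area = 39 * 36.2470 = 1413.6330 sq ft
Finished = Raw_total * yield / 100 = 1413.6330 * 59.7490 / 100 = 844.6316 sq ft
Value = Finished * price = 844.6316 * 2.7390 = 2313.4459 $


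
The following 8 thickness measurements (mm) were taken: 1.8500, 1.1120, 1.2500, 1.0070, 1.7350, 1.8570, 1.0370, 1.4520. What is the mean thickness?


Formula: Average = sum / n
Substituting: Average = 11.3000 / 8
Result: 1.4125 mm


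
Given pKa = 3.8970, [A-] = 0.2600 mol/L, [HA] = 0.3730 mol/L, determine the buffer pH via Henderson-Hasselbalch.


ratio = [A-] / [HA] = 0.2600 / 0.3730 = 0.6971
log10(ratio) = -0.1567
pH = pKa + log10(ratio) = 3.8970 - 0.1567 = 3.7403


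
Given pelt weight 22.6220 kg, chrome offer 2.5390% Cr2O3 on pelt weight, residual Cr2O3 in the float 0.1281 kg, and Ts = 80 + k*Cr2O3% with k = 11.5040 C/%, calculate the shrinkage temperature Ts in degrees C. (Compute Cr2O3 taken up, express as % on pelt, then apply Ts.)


Offered = pelt * offer_pct / 100 = 22.6220 * 2.5390 / 100 = 0.5744 kg
Uptake = offered - residual = 0.5744 - 0.1281 = 0.4463 kg
Cr2O3% on pelt = uptake / pelt * 100 = 0.4463 / 22.6220 * 100 = 1.9727 %
Ts = 80 + k * Cr2O3% = 80 + 11.5040 * 1.9727 = 102.6944 C


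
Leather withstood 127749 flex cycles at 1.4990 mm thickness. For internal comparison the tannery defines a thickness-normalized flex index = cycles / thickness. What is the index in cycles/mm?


Formula: Index = cycles / thickness
Substituting: Index = 127749 / 1.4990
Result: 85222.8152 cycles/mm


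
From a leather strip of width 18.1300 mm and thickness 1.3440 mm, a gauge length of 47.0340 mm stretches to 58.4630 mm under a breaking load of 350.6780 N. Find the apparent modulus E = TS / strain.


TS = F / (w * t) = 350.6780 / (18.1300 * 1.3440) = 14.3917 N/mm^2
strain = (Lf - L0) / L0 = (58.4630 - 47.0340) / 47.0340 = 0.2430
E = TS / strain = 14.3917 / 0.2430 = 59.2264 N/mm^2


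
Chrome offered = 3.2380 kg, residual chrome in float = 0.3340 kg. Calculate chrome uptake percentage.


Formula: Uptake = (offered - residual) / offered * 100
Substituting: Uptake = (3.2380 - 0.3340) / 3.2380 * 100
Result: 89.6850 %


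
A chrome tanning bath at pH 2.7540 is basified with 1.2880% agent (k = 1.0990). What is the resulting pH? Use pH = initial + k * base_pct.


Formula: pH_final = pH_initial + k * base_pct
Substituting: pH_final = 2.7540 + 1.0990 * 1.2880
Result: 4.1695


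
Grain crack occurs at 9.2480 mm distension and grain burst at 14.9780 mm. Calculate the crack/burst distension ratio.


Formula: Ratio = crack / burst
Substituting: Ratio = 9.2480 / 14.9780
Result: 0.6174


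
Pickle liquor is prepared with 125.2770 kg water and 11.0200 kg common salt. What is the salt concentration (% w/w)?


Formula: Conc = salt / (water + salt) * 100
Substituting: Conc = 11.0200 / (125.2770 + 11.0200) * 100
Result: 8.0853 %


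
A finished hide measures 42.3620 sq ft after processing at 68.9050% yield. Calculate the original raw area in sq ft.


Formula: raw = finished * 100 / yield
Substituting: raw = 42.3620 * 100 / 68.9050
Result: 61.4788 sq ft


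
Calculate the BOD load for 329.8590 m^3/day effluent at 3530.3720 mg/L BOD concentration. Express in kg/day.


Formula: BOD_load = volume * conc / 1000
Substituting: BOD_load = 329.8590 * 3530.3720 / 1000
Result: 1164.5250 kg/day


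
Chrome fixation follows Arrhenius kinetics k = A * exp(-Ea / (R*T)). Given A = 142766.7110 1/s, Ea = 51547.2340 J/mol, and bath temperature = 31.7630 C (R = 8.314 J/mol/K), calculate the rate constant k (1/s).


T_K = T_C + 273.15 = 31.7630 + 273.15 = 304.9130 K
exponent = -Ea / (R * T_K) = -51547.2340 / (8.314 * 304.9130) = -20.3338
k = A * exp(exponent) = 142766.7110 * exp(-20.3338) = 2.1074e-04 1/s


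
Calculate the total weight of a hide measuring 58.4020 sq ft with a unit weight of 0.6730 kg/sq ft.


Formula: Weight = area * weight_per_sqft
Substituting: Weight = 58.4020 * 0.6730
Result: 39.3045 kg


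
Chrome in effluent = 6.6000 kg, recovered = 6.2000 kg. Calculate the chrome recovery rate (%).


Formula: Recovery = recovered / input * 100
Substituting: Recovery = 6.2000 / 6.6000 * 100
Result: 93.9394 %


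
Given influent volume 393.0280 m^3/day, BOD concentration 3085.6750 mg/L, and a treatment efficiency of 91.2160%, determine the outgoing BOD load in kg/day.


Load_in = volume * conc / 1000 = 393.0280 * 3085.6750 / 1000 = 1212.7567 kg/day
Removed = Load_in * eff / 100 = 1212.7567 * 91.2160 / 100 = 1106.2281 kg/day
Load_out = Load_in - Removed = 1212.7567 - 1106.2281 = 106.5285 kg/day


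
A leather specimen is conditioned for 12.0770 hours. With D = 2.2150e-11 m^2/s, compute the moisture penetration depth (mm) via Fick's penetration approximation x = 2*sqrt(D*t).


t = 12.0770 hr * 3600 = 43477.2000 s
D * t = 2.2150e-11 * 43477.2000 = 9.6302e-07
x = 2 * sqrt(D*t) = 2 * sqrt(9.6302e-07) = 0.00196267 m = 1.9627 mm


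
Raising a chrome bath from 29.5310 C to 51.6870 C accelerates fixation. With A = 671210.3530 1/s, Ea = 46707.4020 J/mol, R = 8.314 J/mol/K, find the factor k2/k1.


T1 = 29.5310 + 273.15 = 302.6810 K; T2 = 51.6870 + 273.15 = 324.8370 K
k1 = A * exp(-Ea/(R*T1)) = 671210.3530 * exp(-46707.4020/(8.314*302.6810)) = 0.00583606 1/s
k2 = A * exp(-Ea/(R*T2)) = 671210.3530 * exp(-46707.4020/(8.314*324.8370)) = 0.0206974 1/s
k2/k1 = 0.0206974 / 0.00583606 = 3.5465


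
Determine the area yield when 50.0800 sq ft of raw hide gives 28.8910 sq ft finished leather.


Formula: Yield = finished / raw * 100
Substituting: Yield = 28.8910 / 50.0800 * 100
Result: 57.6897 %


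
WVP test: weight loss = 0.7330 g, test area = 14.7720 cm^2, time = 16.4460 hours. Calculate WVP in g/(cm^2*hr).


Formula: WVP = loss / (area * time)
Substituting: WVP = 0.7330 / (14.7720 * 16.4460)
Result: 0.0030172 g/(cm^2*hr)


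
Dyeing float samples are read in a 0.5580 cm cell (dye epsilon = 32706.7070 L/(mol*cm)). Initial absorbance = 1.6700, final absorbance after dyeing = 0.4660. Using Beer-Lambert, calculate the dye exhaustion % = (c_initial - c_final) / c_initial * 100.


c_initial = A_i / (epsilon * l) = 1.6700 / (32706.7070 * 0.5580) = 9.1505e-05 mol/L
c_final = A_f / (epsilon * l) = 0.4660 / (32706.7070 * 0.5580) = 2.5534e-05 mol/L
Exhaustion = (c_initial - c_final) / c_initial * 100 = (9.1505e-05 - 2.5534e-05) / 9.1505e-05 * 100 = 72.0958 %


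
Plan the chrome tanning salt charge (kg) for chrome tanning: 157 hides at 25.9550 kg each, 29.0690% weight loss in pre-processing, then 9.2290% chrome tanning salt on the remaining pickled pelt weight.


Total_raw = N * avg_wt = 157 * 25.9550 = 4074.9350 kg
Substrate = Total_raw * (1 - loss/100) = 4074.9350 * (1 - 29.0690/100) = 2890.3921 kg
Chrome = Substrate * pct / 100 = 2890.3921 * 9.2290 / 100 = 266.7543 kg


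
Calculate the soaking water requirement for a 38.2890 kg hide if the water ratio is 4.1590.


Formula: Water = hide_weight * ratio
Substituting: Water = 38.2890 * 4.1590
Result: 159.2440 kg


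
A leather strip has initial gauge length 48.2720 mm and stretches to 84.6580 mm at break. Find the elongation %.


Formula: Elongation = (Lf - L0) / L0 * 100
Substituting: Elongation = (84.6580 - 48.2720) / 48.2720 * 100
Result: 75.3770 %


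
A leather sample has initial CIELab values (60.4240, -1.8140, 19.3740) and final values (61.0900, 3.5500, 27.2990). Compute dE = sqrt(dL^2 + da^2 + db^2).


dL = 0.6660, da = 5.3640, db = 7.9250
dE = sqrt(0.6660^2 + 5.3640^2 + 7.9250^2) = 9.5928


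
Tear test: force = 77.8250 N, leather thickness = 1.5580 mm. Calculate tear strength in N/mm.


Formula: Tear strength = force / thickness
Substituting: Tear strength = 77.8250 / 1.5580
Result: 49.9519 N/mm


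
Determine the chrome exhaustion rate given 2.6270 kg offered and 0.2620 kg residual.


Formula: Uptake = (offered - residual) / offered * 100
Substituting: Uptake = (2.6270 - 0.2620) / 2.6270 * 100
Result: 90.0266 %


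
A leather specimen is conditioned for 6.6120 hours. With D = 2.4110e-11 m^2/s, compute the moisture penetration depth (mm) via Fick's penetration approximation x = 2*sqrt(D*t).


t = 6.6120 hr * 3600 = 23803.2000 s
D * t = 2.4110e-11 * 23803.2000 = 5.7390e-07
x = 2 * sqrt(D*t) = 2 * sqrt(5.7390e-07) = 0.00151512 m = 1.5151 mm


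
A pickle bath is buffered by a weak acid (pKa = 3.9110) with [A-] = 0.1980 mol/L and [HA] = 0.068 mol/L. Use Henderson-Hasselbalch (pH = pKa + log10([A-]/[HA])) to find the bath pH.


ratio = [A-] / [HA] = 0.1980 / 0.068 = 2.9118
log10(ratio) = 0.4642
pH = pKa + log10(ratio) = 3.9110 + 0.4642 = 4.3752


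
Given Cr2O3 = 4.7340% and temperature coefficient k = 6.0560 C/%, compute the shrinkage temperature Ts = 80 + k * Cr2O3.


Formula: Ts = 80 + k * Cr2O3
Substituting: Ts = 80 + 6.0560 * 4.7340
Result: 108.6691 C


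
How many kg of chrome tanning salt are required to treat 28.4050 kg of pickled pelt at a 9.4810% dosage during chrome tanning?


Formula: Chrome = substrate * pct / 100
Substituting: Chrome = 28.4050 * 9.4810 / 100
Result: 2.6931 kg


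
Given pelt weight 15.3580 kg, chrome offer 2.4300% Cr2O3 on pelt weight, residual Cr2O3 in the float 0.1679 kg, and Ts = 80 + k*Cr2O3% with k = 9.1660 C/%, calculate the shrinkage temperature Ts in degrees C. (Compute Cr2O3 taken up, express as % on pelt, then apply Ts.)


Offered = pelt * offer_pct / 100 = 15.3580 * 2.4300 / 100 = 0.3732 kg
Uptake = offered - residual = 0.3732 - 0.1679 = 0.2053 kg
Cr2O3% on pelt = uptake / pelt * 100 = 0.2053 / 15.3580 * 100 = 1.3368 %
Ts = 80 + k * Cr2O3% = 80 + 9.1660 * 1.3368 = 92.2527 C


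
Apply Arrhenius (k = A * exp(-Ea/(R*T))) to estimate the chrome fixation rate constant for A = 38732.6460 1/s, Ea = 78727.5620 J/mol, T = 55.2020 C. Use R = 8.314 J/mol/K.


T_K = T_C + 273.15 = 55.2020 + 273.15 = 328.3520 K
exponent = -Ea / (R * T_K) = -78727.5620 / (8.314 * 328.3520) = -28.8388
k = A * exp(exponent) = 38732.6460 * exp(-28.8388) = 1.1576e-08 1/s


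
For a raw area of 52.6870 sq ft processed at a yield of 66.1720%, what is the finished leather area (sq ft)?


Formula: finished = raw * yield / 100
Substituting: finished = 52.6870 * 66.1720 / 100
Result: 34.8640 sq ft


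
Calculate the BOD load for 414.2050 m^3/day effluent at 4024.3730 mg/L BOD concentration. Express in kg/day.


Formula: BOD_load = volume * conc / 1000
Substituting: BOD_load = 414.2050 * 4024.3730 / 1000
Result: 1666.9154 kg/day


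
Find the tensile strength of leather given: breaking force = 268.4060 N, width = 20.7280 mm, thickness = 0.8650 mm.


Formula: TS = force / (width * thickness)
Substituting: TS = 268.4060 / (20.7280 * 0.8650)
Result: 14.9699 N/mm^2


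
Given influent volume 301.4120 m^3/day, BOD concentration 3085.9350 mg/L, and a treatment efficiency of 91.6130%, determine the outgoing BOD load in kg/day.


Load_in = volume * conc / 1000 = 301.4120 * 3085.9350 / 1000 = 930.1378 kg/day
Removed = Load_in * eff / 100 = 930.1378 * 91.6130 / 100 = 852.1272 kg/day
Load_out = Load_in - Removed = 930.1378 - 852.1272 = 78.0107 kg/day


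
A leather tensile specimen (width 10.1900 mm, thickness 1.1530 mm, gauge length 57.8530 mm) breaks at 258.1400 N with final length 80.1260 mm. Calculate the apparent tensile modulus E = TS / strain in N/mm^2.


TS = F / (w * t) = 258.1400 / (10.1900 * 1.1530) = 21.9711 N/mm^2
strain = (Lf - L0) / L0 = (80.1260 - 57.8530) / 57.8530 = 0.3850
E = TS / strain = 21.9711 / 0.3850 = 57.0688 N/mm^2


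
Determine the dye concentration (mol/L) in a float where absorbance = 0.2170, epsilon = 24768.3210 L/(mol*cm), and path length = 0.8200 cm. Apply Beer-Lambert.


Formula: c = A / (epsilon * l)
Substituting: c = 0.2170 / (24768.3210 * 0.8200)
Result: 1.0684e-05 mol/L


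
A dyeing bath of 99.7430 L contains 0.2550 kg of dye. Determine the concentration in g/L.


Formula: Conc = dye_mass(kg) / volume(L) * 1000
Substituting: Conc = 0.2550 / 99.7430 * 1000
Result: 2.5566 g/L


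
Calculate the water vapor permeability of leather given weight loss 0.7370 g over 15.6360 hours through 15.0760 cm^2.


Formula: WVP = loss / (area * time)
Substituting: WVP = 0.7370 / (15.0760 * 15.6360)
Result: 0.00312648 g/(cm^2*hr)


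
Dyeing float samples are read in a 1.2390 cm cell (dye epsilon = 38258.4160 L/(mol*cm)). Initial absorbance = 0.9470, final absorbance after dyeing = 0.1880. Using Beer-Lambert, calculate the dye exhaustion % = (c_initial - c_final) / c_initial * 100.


c_initial = A_i / (epsilon * l) = 0.9470 / (38258.4160 * 1.2390) = 1.9978e-05 mol/L
c_final = A_f / (epsilon * l) = 0.1880 / (38258.4160 * 1.2390) = 3.9661e-06 mol/L
Exhaustion = (c_initial - c_final) / c_initial * 100 = (1.9978e-05 - 3.9661e-06) / 1.9978e-05 * 100 = 80.1478 %


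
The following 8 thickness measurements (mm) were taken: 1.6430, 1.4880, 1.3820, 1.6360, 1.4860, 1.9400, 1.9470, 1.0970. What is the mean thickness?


Formula: Average = sum / n
Substituting: Average = 12.6190 / 8
Result: 1.5774 mm


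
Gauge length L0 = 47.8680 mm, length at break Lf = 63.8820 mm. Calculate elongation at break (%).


Formula: Elongation = (Lf - L0) / L0 * 100
Substituting: Elongation = (63.8820 - 47.8680) / 47.8680 * 100
Result: 33.4545 %


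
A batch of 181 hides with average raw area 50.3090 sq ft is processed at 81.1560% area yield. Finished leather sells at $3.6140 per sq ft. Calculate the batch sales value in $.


Raw_total = N * avg_area = 181 * 50.3090 = 9105.9290 sq ft
Finished = Raw_total * yield / 100 = 9105.9290 * 81.1560 / 100 = 7390.0077 sq ft
Value = Finished * price = 7390.0077 * 3.6140 = 26707.4880 $


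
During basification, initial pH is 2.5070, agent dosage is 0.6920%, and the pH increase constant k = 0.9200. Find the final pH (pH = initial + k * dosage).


Formula: pH_final = pH_initial + k * base_pct
Substituting: pH_final = 2.5070 + 0.9200 * 0.6920
Result: 3.1436


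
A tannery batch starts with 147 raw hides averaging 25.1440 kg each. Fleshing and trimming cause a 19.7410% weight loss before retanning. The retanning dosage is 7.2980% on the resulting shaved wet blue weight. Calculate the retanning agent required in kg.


Total_raw = N * avg_wt = 147 * 25.1440 = 3696.1680 kg
Substrate = Total_raw * (1 - loss/100) = 3696.1680 * (1 - 19.7410/100) = 2966.5075 kg
Retan = Substrate * pct / 100 = 2966.5075 * 7.2980 / 100 = 216.4957 kg


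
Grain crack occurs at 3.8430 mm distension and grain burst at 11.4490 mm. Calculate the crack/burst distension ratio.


Formula: Ratio = crack / burst
Substituting: Ratio = 3.8430 / 11.4490
Result: 0.3357


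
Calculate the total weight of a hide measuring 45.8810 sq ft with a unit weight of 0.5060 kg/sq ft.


Formula: Weight = area * weight_per_sqft
Substituting: Weight = 45.8810 * 0.5060
Result: 23.2158 kg


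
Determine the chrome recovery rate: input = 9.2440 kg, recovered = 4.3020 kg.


Formula: Recovery = recovered / input * 100
Substituting: Recovery = 4.3020 / 9.2440 * 100
Result: 46.5383 %


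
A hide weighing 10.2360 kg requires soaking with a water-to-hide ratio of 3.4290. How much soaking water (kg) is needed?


Formula: Water = hide_weight * ratio
Substituting: Water = 10.2360 * 3.4290
Result: 35.0992 kg


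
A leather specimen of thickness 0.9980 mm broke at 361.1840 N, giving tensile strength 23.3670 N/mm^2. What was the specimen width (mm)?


Formula: w = F / (TS * t)
Substituting: w = 361.1840 / (23.3670 * 0.9980)
Result: 15.4880 mm


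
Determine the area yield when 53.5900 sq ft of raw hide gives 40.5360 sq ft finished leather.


Formula: Yield = finished / raw * 100
Substituting: Yield = 40.5360 / 53.5900 * 100
Result: 75.6410 %


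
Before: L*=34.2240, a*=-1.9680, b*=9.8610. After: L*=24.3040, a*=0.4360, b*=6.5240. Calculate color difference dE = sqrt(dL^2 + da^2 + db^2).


dL = -9.9200, da = 2.4040, db = -3.3370
dE = sqrt((-9.9200)^2 + 2.4040^2 + (-3.3370)^2) = 10.7388


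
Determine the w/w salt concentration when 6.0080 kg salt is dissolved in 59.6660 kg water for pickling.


Formula: Conc = salt / (water + salt) * 100
Substituting: Conc = 6.0080 / (59.6660 + 6.0080) * 100
Result: 9.1482 %


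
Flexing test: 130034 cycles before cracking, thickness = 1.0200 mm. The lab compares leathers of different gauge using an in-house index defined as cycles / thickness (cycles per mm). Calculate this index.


Formula: Index = cycles / thickness
Substituting: Index = 130034 / 1.0200
Result: 127484.3137 cycles/mm


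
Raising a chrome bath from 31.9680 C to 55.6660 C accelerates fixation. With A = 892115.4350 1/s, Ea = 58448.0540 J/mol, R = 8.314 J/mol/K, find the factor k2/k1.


T1 = 31.9680 + 273.15 = 305.1180 K; T2 = 55.6660 + 273.15 = 328.8160 K
k1 = A * exp(-Ea/(R*T1)) = 892115.4350 * exp(-58448.0540/(8.314*305.1180)) = 8.7913e-05 1/s
k2 = A * exp(-Ea/(R*T2)) = 892115.4350 * exp(-58448.0540/(8.314*328.8160)) = 4.6261e-04 1/s
k2/k1 = 4.6261e-04 / 8.7913e-05 = 5.2622


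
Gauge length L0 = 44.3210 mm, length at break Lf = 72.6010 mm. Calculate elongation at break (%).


Formula: Elongation = (Lf - L0) / L0 * 100
Substituting: Elongation = (72.6010 - 44.3210) / 44.3210 * 100
Result: 63.8072 %


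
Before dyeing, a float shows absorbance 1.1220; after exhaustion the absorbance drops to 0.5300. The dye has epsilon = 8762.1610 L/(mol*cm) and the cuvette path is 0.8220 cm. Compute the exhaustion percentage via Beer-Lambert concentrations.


c_initial = A_i / (epsilon * l) = 1.1220 / (8762.1610 * 0.8220) = 1.5578e-04 mol/L
c_final = A_f / (epsilon * l) = 0.5300 / (8762.1610 * 0.8220) = 7.3586e-05 mol/L
Exhaustion = (c_initial - c_final) / c_initial * 100 = (1.5578e-04 - 7.3586e-05) / 1.5578e-04 * 100 = 52.7629 %


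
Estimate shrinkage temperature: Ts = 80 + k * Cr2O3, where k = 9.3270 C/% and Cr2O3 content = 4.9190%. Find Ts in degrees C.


Formula: Ts = 80 + k * Cr2O3
Substituting: Ts = 80 + 9.3270 * 4.9190
Result: 125.8795 C


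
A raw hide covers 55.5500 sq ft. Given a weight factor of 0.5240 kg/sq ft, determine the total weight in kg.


Formula: Weight = area * weight_per_sqft
Substituting: Weight = 55.5500 * 0.5240
Result: 29.1082 kg


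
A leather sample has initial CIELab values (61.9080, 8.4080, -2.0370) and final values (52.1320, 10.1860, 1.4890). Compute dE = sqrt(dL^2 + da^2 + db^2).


dL = -9.7760, da = 1.7780, db = 3.5260
dE = sqrt((-9.7760)^2 + 1.7780^2 + 3.5260^2) = 10.5434


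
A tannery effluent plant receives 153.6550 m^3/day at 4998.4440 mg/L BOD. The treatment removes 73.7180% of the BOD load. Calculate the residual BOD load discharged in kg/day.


Load_in = volume * conc / 1000 = 153.6550 * 4998.4440 / 1000 = 768.0359 kg/day
Removed = Load_in * eff / 100 = 768.0359 * 73.7180 / 100 = 566.1807 kg/day
Load_out = Load_in - Removed = 768.0359 - 566.1807 = 201.8552 kg/day


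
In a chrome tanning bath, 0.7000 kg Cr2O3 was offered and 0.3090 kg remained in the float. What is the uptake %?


Formula: Uptake = (offered - residual) / offered * 100
Substituting: Uptake = (0.7000 - 0.3090) / 0.7000 * 100
Result: 55.8571 %


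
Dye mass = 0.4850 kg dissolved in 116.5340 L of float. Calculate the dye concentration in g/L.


Formula: Conc = dye_mass(kg) / volume(L) * 1000
Substituting: Conc = 0.4850 / 116.5340 * 1000
Result: 4.1619 g/L


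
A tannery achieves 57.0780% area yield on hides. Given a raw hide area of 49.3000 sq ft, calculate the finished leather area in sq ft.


Formula: finished = raw * yield / 100
Substituting: finished = 49.3000 * 57.0780 / 100
Result: 28.1395 sq ft


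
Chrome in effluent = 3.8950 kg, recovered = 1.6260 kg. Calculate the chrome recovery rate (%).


Formula: Recovery = recovered / input * 100
Substituting: Recovery = 1.6260 / 3.8950 * 100
Result: 41.7458 %


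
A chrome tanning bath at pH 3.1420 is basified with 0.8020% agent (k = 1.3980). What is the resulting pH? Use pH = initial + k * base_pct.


Formula: pH_final = pH_initial + k * base_pct
Substituting: pH_final = 3.1420 + 1.3980 * 0.8020
Result: 4.2632


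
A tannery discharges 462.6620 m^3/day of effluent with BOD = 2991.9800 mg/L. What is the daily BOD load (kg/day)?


Formula: BOD_load = volume * conc / 1000
Substituting: BOD_load = 462.6620 * 2991.9800 / 1000
Result: 1384.2755 kg/day


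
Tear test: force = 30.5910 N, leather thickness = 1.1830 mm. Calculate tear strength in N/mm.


Formula: Tear strength = force / thickness
Substituting: Tear strength = 30.5910 / 1.1830
Result: 25.8588 N/mm


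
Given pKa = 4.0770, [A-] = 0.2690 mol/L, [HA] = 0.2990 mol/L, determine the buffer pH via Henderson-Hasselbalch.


ratio = [A-] / [HA] = 0.2690 / 0.2990 = 0.8997
log10(ratio) = -0.0459189
pH = pKa + log10(ratio) = 4.0770 - 0.0459189 = 4.0311


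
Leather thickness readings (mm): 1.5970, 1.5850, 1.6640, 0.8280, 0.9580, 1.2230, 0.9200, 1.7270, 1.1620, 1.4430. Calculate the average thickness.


Formula: Average = sum / n
Substituting: Average = 13.1070 / 10
Result: 1.3107 mm


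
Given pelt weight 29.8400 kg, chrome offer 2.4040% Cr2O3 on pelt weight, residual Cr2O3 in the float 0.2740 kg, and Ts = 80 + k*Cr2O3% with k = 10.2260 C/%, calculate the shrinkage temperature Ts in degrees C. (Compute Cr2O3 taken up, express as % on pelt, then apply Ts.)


Offered = pelt * offer_pct / 100 = 29.8400 * 2.4040 / 100 = 0.7174 kg
Uptake = offered - residual = 0.7174 - 0.2740 = 0.4434 kg
Cr2O3% on pelt = uptake / pelt * 100 = 0.4434 / 29.8400 * 100 = 1.4858 %
Ts = 80 + k * Cr2O3% = 80 + 10.2260 * 1.4858 = 95.1935 C


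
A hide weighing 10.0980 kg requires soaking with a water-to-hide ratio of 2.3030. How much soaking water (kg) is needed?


Formula: Water = hide_weight * ratio
Substituting: Water = 10.0980 * 2.3030
Result: 23.2557 kg


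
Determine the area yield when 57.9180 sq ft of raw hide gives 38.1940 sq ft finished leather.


Formula: Yield = finished / raw * 100
Substituting: Yield = 38.1940 / 57.9180 * 100
Result: 65.9450 %


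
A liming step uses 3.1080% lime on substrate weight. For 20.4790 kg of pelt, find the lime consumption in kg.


Formula: Lime = substrate * pct / 100
Substituting: Lime = 20.4790 * 3.1080 / 100
Result: 0.6365 kg


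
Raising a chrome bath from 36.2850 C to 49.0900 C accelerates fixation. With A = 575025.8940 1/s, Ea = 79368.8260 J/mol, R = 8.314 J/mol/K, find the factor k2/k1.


T1 = 36.2850 + 273.15 = 309.4350 K; T2 = 49.0900 + 273.15 = 322.2400 K
k1 = A * exp(-Ea/(R*T1)) = 575025.8940 * exp(-79368.8260/(8.314*309.4350)) = 2.2974e-08 1/s
k2 = A * exp(-Ea/(R*T2)) = 575025.8940 * exp(-79368.8260/(8.314*322.2400)) = 7.8280e-08 1/s
k2/k1 = 7.8280e-08 / 2.2974e-08 = 3.4074


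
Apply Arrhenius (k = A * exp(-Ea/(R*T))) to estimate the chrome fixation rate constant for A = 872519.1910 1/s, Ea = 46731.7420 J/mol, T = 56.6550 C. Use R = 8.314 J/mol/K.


T_K = T_C + 273.15 = 56.6550 + 273.15 = 329.8050 K
exponent = -Ea / (R * T_K) = -46731.7420 / (8.314 * 329.8050) = -17.0429
k = A * exp(exponent) = 872519.1910 * exp(-17.0429) = 0.0346032 1/s


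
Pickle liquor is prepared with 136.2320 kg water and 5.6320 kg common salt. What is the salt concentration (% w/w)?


Formula: Conc = salt / (water + salt) * 100
Substituting: Conc = 5.6320 / (136.2320 + 5.6320) * 100
Result: 3.9700 %


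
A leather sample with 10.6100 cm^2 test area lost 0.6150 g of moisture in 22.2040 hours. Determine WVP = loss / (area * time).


Formula: WVP = loss / (area * time)
Substituting: WVP = 0.6150 / (10.6100 * 22.2040)
Result: 0.00261053 g/(cm^2*hr)


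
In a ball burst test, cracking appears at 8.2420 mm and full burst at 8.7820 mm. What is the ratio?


Formula: Ratio = crack / burst
Substituting: Ratio = 8.2420 / 8.7820
Result: 0.9385


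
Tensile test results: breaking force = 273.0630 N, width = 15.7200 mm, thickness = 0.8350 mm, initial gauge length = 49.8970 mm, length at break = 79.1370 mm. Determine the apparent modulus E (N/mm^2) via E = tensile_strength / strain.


TS = F / (w * t) = 273.0630 / (15.7200 * 0.8350) = 20.8029 N/mm^2
strain = (Lf - L0) / L0 = (79.1370 - 49.8970) / 49.8970 = 0.5860
E = TS / strain = 20.8029 / 0.5860 = 35.4994 N/mm^2


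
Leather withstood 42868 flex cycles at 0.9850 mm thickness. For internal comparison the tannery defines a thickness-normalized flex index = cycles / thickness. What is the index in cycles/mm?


Formula: Index = cycles / thickness
Substituting: Index = 42868 / 0.9850
Result: 43520.8122 cycles/mm


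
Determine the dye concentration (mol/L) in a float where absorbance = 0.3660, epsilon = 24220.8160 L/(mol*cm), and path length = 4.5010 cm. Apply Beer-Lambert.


Formula: c = A / (epsilon * l)
Substituting: c = 0.3660 / (24220.8160 * 4.5010)
Result: 3.3572e-06 mol/L


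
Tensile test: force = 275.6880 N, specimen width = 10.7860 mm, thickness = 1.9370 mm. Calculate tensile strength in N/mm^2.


Formula: TS = force / (width * thickness)
Substituting: TS = 275.6880 / (10.7860 * 1.9370)
Result: 13.1956 N/mm^2


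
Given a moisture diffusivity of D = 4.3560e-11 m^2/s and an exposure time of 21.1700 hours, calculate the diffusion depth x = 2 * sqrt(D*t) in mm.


t = 21.1700 hr * 3600 = 76212.0000 s
D * t = 4.3560e-11 * 76212.0000 = 3.3198e-06
x = 2 * sqrt(D*t) = 2 * sqrt(3.3198e-06) = 0.00364406 m = 3.6441 mm


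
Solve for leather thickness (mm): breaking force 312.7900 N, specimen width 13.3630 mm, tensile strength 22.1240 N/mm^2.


Formula: t = F / (TS * w)
Substituting: t = 312.7900 / (22.1240 * 13.3630)
Result: 1.0580 mm


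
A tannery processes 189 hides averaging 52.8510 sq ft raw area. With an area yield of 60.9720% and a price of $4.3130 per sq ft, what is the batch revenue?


Raw_total = N * avg_area = 189 * 52.8510 = 9988.8390 sq ft
Finished = Raw_total * yield / 100 = 9988.8390 * 60.9720 / 100 = 6090.3949 sq ft
Value = Finished * price = 6090.3949 * 4.3130 = 26267.8733 $


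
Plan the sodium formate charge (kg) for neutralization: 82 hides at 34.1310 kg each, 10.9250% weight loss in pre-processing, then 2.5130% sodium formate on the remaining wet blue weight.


Total_raw = N * avg_wt = 82 * 34.1310 = 2798.7420 kg
Substrate = Total_raw * (1 - loss/100) = 2798.7420 * (1 - 10.9250/100) = 2492.9794 kg
Neutralizer = Substrate * pct / 100 = 2492.9794 * 2.5130 / 100 = 62.6486 kg


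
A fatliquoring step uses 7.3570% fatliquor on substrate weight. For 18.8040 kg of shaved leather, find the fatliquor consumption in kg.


Formula: Fat = substrate * pct / 100
Substituting: Fat = 18.8040 * 7.3570 / 100
Result: 1.3834 kg


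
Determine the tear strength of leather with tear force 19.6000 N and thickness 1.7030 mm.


Formula: Tear strength = force / thickness
Substituting: Tear strength = 19.6000 / 1.7030
Result: 11.5091 N/mm


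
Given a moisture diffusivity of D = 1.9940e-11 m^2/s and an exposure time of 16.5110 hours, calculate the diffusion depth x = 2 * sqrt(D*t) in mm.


t = 16.5110 hr * 3600 = 59439.6000 s
D * t = 1.9940e-11 * 59439.6000 = 1.1852e-06
x = 2 * sqrt(D*t) = 2 * sqrt(1.1852e-06) = 0.00217736 m = 2.1774 mm


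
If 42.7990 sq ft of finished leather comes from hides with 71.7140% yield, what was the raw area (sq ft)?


Formula: raw = finished * 100 / yield
Substituting: raw = 42.7990 * 100 / 71.7140
Result: 59.6801 sq ft


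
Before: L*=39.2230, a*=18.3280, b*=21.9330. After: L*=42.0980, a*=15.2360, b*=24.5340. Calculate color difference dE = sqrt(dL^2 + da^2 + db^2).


dL = 2.8750, da = -3.0920, db = 2.6010
dE = sqrt(2.8750^2 + (-3.0920)^2 + 2.6010^2) = 4.9590


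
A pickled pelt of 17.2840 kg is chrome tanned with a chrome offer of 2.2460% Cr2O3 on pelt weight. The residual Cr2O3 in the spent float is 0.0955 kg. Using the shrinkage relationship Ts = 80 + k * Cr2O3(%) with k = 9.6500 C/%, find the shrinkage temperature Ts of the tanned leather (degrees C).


Offered = pelt * offer_pct / 100 = 17.2840 * 2.2460 / 100 = 0.3882 kg
Uptake = offered - residual = 0.3882 - 0.0955 = 0.2927 kg
Cr2O3% on pelt = uptake / pelt * 100 = 0.2927 / 17.2840 * 100 = 1.6935 %
Ts = 80 + k * Cr2O3% = 80 + 9.6500 * 1.6935 = 96.3419 C


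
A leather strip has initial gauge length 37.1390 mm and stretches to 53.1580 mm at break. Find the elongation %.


Formula: Elongation = (Lf - L0) / L0 * 100
Substituting: Elongation = (53.1580 - 37.1390) / 37.1390 * 100
Result: 43.1326 %


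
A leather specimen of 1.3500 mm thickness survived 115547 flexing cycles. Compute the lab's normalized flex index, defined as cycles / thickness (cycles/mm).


Formula: Index = cycles / thickness
Substituting: Index = 115547 / 1.3500
Result: 85590.3704 cycles/mm


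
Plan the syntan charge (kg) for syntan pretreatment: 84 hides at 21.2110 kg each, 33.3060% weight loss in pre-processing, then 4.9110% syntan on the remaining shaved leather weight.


Total_raw = N * avg_wt = 84 * 21.2110 = 1781.7240 kg
Substrate = Total_raw * (1 - loss/100) = 1781.7240 * (1 - 33.3060/100) = 1188.3030 kg
Syntan = Substrate * pct / 100 = 1188.3030 * 4.9110 / 100 = 58.3576 kg


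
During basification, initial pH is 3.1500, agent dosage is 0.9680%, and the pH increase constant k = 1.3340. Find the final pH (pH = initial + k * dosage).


Formula: pH_final = pH_initial + k * base_pct
Substituting: pH_final = 3.1500 + 1.3340 * 0.9680
Result: 4.4413


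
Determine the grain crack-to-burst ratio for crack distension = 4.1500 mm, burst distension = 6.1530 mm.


Formula: Ratio = crack / burst
Substituting: Ratio = 4.1500 / 6.1530
Result: 0.6745


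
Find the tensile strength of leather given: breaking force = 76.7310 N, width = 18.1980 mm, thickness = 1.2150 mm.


Formula: TS = force / (width * thickness)
Substituting: TS = 76.7310 / (18.1980 * 1.2150)
Result: 3.4703 N/mm^2


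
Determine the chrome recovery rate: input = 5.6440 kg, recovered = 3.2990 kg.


Formula: Recovery = recovered / input * 100
Substituting: Recovery = 3.2990 / 5.6440 * 100
Result: 58.4515 %


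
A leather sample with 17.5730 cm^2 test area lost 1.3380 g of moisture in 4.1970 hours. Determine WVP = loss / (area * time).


Formula: WVP = loss / (area * time)
Substituting: WVP = 1.3380 / (17.5730 * 4.1970)
Result: 0.0181414 g/(cm^2*hr)


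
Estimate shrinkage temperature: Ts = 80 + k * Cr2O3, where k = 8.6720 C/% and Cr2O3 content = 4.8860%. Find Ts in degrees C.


Formula: Ts = 80 + k * Cr2O3
Substituting: Ts = 80 + 8.6720 * 4.8860
Result: 122.3714 C


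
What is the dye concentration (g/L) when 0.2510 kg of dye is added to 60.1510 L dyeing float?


Formula: Conc = dye_mass(kg) / volume(L) * 1000
Substituting: Conc = 0.2510 / 60.1510 * 1000
Result: 4.1728 g/L


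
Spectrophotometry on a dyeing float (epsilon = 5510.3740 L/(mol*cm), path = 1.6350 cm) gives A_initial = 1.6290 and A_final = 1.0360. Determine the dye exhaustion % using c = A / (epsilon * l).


c_initial = A_i / (epsilon * l) = 1.6290 / (5510.3740 * 1.6350) = 1.8081e-04 mol/L
c_final = A_f / (epsilon * l) = 1.0360 / (5510.3740 * 1.6350) = 1.1499e-04 mol/L
Exhaustion = (c_initial - c_final) / c_initial * 100 = (1.8081e-04 - 1.1499e-04) / 1.8081e-04 * 100 = 36.4027 %


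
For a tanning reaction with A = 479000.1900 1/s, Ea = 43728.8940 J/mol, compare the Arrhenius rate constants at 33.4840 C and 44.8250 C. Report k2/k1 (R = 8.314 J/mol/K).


T1 = 33.4840 + 273.15 = 306.6340 K; T2 = 44.8250 + 273.15 = 317.9750 K
k1 = A * exp(-Ea/(R*T1)) = 479000.1900 * exp(-43728.8940/(8.314*306.6340)) = 0.0170183 1/s
k2 = A * exp(-Ea/(R*T2)) = 479000.1900 * exp(-43728.8940/(8.314*317.9750)) = 0.0313768 1/s
k2/k1 = 0.0313768 / 0.0170183 = 1.8437


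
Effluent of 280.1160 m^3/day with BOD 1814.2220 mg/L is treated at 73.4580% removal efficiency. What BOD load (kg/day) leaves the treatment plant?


Load_in = volume * conc / 1000 = 280.1160 * 1814.2220 / 1000 = 508.1926 kg/day
Removed = Load_in * eff / 100 = 508.1926 * 73.4580 / 100 = 373.3081 kg/day
Load_out = Load_in - Removed = 508.1926 - 373.3081 = 134.8845 kg/day


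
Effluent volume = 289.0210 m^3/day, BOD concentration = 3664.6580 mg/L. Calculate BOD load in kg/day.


Formula: BOD_load = volume * conc / 1000
Substituting: BOD_load = 289.0210 * 3664.6580 / 1000
Result: 1059.1631 kg/day


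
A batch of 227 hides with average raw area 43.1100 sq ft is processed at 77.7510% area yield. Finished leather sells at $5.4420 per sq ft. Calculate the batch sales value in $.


Raw_total = N * avg_area = 227 * 43.1100 = 9785.9700 sq ft
Finished = Raw_total * yield / 100 = 9785.9700 * 77.7510 / 100 = 7608.6895 sq ft
Value = Finished * price = 7608.6895 * 5.4420 = 41406.4884 $


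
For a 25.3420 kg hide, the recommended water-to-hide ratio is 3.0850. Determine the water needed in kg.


Formula: Water = hide_weight * ratio
Substituting: Water = 25.3420 * 3.0850
Result: 78.1801 kg


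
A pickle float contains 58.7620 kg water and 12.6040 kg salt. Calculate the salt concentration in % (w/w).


Formula: Conc = salt / (water + salt) * 100
Substituting: Conc = 12.6040 / (58.7620 + 12.6040) * 100
Result: 17.6611 %


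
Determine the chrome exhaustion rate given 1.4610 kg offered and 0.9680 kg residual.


Formula: Uptake = (offered - residual) / offered * 100
Substituting: Uptake = (1.4610 - 0.9680) / 1.4610 * 100
Result: 33.7440 %


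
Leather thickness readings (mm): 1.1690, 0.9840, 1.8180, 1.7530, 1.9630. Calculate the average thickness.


Formula: Average = sum / n
Substituting: Average = 7.6870 / 5
Result: 1.5374 mm


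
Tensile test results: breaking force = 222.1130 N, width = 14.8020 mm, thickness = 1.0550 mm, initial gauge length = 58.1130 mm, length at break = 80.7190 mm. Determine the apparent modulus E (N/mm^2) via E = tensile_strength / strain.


TS = F / (w * t) = 222.1130 / (14.8020 * 1.0550) = 14.2233 N/mm^2
strain = (Lf - L0) / L0 = (80.7190 - 58.1130) / 58.1130 = 0.3890
E = TS / strain = 14.2233 / 0.3890 = 36.5637 N/mm^2


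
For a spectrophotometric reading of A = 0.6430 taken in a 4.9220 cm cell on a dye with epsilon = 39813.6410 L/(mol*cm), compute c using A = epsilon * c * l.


Formula: c = A / (epsilon * l)
Substituting: c = 0.6430 / (39813.6410 * 4.9220)
Result: 3.2812e-06 mol/L


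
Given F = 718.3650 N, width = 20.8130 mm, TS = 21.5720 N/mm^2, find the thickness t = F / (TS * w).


Formula: t = F / (TS * w)
Substituting: t = 718.3650 / (21.5720 * 20.8130)
Result: 1.6000 mm


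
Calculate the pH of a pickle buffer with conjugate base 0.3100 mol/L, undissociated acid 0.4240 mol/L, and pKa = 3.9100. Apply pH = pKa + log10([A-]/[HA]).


ratio = [A-] / [HA] = 0.3100 / 0.4240 = 0.7311
log10(ratio) = -0.1360
pH = pKa + log10(ratio) = 3.9100 - 0.1360 = 3.7740


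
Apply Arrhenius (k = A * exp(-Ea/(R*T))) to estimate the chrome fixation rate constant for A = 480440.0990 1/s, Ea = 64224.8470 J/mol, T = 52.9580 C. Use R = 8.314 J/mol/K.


T_K = T_C + 273.15 = 52.9580 + 273.15 = 326.1080 K
exponent = -Ea / (R * T_K) = -64224.8470 / (8.314 * 326.1080) = -23.6882
k = A * exp(exponent) = 480440.0990 * exp(-23.6882) = 2.4774e-05 1/s


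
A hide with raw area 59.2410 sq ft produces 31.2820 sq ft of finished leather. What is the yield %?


Formula: Yield = finished / raw * 100
Substituting: Yield = 31.2820 / 59.2410 * 100
Result: 52.8046 %


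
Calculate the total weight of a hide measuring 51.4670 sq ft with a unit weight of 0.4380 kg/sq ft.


Formula: Weight = area * weight_per_sqft
Substituting: Weight = 51.4670 * 0.4380
Result: 22.5425 kg


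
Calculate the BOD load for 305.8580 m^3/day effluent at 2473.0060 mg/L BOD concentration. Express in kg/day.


Formula: BOD_load = volume * conc / 1000
Substituting: BOD_load = 305.8580 * 2473.0060 / 1000
Result: 756.3887 kg/day


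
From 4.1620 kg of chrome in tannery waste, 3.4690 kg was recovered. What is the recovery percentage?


Formula: Recovery = recovered / input * 100
Substituting: Recovery = 3.4690 / 4.1620 * 100
Result: 83.3494 %


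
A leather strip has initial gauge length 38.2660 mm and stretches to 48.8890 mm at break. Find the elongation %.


Formula: Elongation = (Lf - L0) / L0 * 100
Substituting: Elongation = (48.8890 - 38.2660) / 38.2660 * 100
Result: 27.7609 %


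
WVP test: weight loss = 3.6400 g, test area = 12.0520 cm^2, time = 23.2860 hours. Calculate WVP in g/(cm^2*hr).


Formula: WVP = loss / (area * time)
Substituting: WVP = 3.6400 / (12.0520 * 23.2860)
Result: 0.0129702 g/(cm^2*hr)


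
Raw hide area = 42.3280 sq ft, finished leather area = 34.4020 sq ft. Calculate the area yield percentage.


Formula: Yield = finished / raw * 100
Substituting: Yield = 34.4020 / 42.3280 * 100
Result: 81.2748 %


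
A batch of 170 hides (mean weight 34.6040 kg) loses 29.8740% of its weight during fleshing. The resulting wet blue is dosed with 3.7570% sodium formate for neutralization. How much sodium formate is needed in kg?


Total_raw = N * avg_wt = 170 * 34.6040 = 5882.6800 kg
Substrate = Total_raw * (1 - loss/100) = 5882.6800 * (1 - 29.8740/100) = 4125.2882 kg
Neutralizer = Substrate * pct / 100 = 4125.2882 * 3.7570 / 100 = 154.9871 kg


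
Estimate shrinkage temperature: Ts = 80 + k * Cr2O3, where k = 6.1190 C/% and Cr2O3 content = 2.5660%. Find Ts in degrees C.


Formula: Ts = 80 + k * Cr2O3
Substituting: Ts = 80 + 6.1190 * 2.5660
Result: 95.7014 C


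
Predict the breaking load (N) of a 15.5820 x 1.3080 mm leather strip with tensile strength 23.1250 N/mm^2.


Formula: F = TS * w * t
Substituting: F = 23.1250 * 15.5820 * 1.3080
Result: 471.3165 N


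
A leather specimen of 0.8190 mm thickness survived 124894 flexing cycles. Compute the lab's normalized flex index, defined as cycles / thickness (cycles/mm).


Formula: Index = cycles / thickness
Substituting: Index = 124894 / 0.8190
Result: 152495.7265 cycles/mm


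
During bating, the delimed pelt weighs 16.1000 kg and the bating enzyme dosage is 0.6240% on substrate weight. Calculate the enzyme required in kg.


Formula: Enzyme = substrate * pct / 100
Substituting: Enzyme = 16.1000 * 0.6240 / 100
Result: 0.1005 kg


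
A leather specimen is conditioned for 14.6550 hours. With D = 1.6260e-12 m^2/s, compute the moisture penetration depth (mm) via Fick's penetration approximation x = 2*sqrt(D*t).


t = 14.6550 hr * 3600 = 52758.0000 s
D * t = 1.6260e-12 * 52758.0000 = 8.5785e-08
x = 2 * sqrt(D*t) = 2 * sqrt(8.5785e-08) = 5.8578e-04 m = 0.5858 mm
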